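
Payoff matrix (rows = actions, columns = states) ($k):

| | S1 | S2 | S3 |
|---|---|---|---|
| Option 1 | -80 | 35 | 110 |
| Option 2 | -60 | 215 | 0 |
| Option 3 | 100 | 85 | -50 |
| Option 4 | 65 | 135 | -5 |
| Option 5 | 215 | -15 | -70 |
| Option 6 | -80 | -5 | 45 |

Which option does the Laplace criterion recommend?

Option 4

Row averages: Option 1=65/3, Option 2=155/3, Option 3=45, Option 4=65, Option 5=130/3, Option 6=-40/3
Highest average = 65 → Option 4.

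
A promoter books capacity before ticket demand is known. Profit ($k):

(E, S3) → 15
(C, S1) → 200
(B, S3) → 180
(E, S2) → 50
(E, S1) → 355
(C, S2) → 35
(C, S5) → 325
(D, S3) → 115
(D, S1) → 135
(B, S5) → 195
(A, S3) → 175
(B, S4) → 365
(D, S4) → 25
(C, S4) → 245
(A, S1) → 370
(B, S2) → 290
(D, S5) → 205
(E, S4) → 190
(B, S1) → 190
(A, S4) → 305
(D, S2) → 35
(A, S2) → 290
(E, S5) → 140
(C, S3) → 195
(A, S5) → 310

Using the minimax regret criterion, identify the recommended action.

Column bests: S1=370, S2=290, S3=195, S4=365, S5=325.
A regrets: 0, 0, 20, 60, 15 → max 60
B regrets: 180, 0, 15, 0, 130 → max 180
C regrets: 170, 255, 0, 120, 0 → max 255
D regrets: 235, 255, 80, 340, 120 → max 340
E regrets: 15, 240, 180, 175, 185 → max 240
Smallest max regret = 60 → A.

A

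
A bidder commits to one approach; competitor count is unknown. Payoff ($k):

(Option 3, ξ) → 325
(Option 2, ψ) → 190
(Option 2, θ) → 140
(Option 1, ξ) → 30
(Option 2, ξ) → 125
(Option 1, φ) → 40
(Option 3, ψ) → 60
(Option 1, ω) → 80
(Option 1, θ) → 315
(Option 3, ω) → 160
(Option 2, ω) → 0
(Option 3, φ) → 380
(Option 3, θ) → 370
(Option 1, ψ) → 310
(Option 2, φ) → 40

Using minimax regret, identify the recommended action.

Column bests: θ=370, φ=380, ψ=310, ω=160, ξ=325.
Option 1 regrets: 55, 340, 0, 80, 295 → max 340
Option 2 regrets: 230, 340, 120, 160, 200 → max 340
Option 3 regrets: 0, 0, 250, 0, 0 → max 250
Smallest max regret = 250 → Option 3.

Option 3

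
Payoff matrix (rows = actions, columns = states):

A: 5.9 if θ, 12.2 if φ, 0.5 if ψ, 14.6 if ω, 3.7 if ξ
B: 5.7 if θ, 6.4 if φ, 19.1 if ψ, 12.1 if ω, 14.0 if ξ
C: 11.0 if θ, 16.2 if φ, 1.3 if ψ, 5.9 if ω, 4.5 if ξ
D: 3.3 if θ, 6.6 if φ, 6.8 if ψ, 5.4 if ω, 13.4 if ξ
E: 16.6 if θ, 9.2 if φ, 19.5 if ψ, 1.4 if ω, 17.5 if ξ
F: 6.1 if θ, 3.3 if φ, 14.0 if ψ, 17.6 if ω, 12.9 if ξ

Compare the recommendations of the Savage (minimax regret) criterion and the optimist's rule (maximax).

Column bests: θ=16.6, φ=16.2, ψ=19.5, ω=17.6, ξ=17.5.
A regrets: 10.7, 4.0, 19.0, 3.0, 13.8 → max 19.0
B regrets: 10.9, 9.8, 0.4, 5.5, 3.5 → max 10.9
C regrets: 5.6, 0.0, 18.2, 11.7, 13.0 → max 18.2
D regrets: 13.3, 9.6, 12.7, 12.2, 4.1 → max 13.3
E regrets: 0.0, 7.0, 0.0, 16.2, 0.0 → max 16.2
F regrets: 10.5, 12.9, 5.5, 0.0, 4.6 → max 12.9
Smallest max regret = 10.9 → B.
Row maxima: A=14.6, B=19.1, C=16.2, D=13.4, E=19.5, F=17.6
Best best-case = 19.5 → E.

minimax regret → B; maximax → E (disagree)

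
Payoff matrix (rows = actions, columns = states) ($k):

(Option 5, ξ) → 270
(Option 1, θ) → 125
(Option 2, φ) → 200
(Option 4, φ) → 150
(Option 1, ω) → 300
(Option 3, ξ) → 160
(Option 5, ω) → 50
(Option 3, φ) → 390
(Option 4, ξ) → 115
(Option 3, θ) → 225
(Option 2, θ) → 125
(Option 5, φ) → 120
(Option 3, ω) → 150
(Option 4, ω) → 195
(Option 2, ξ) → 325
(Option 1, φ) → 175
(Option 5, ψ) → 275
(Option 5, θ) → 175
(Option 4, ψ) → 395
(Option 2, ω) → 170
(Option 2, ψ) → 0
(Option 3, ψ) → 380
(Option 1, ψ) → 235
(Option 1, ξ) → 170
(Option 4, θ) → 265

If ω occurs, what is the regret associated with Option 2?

Best payoff under ω is 300.
Regret = 300 − 170 = 130.

130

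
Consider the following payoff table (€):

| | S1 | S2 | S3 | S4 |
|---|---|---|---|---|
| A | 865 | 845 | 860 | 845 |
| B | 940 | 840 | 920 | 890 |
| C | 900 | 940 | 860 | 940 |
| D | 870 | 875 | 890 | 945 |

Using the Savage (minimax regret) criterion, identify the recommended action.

Column bests: S1=940, S2=940, S3=920, S4=945.
A regrets: 75, 95, 60, 100 → max 100
B regrets: 0, 100, 0, 55 → max 100
C regrets: 40, 0, 60, 5 → max 60
D regrets: 70, 65, 30, 0 → max 70
Smallest max regret = 60 → C.

C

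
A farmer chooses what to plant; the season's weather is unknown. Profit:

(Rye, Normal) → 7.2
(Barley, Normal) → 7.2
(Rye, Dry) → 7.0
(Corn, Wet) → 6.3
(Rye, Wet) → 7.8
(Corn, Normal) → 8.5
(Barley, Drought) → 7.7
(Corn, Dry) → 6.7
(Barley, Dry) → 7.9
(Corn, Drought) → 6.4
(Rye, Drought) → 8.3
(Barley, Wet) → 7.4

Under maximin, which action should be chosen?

Barley

Row minima: Corn=6.3, Barley=7.2, Rye=7.0
Best worst-case = 7.2 → Barley.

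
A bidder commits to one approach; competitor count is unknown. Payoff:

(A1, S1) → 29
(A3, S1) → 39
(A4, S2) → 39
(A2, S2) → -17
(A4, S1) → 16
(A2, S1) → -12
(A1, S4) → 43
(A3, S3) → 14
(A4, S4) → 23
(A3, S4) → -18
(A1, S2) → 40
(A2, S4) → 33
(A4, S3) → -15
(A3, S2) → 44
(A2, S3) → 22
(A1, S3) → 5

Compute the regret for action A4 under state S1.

23

Best payoff under S1 is 39.
Regret = 39 − 16 = 23.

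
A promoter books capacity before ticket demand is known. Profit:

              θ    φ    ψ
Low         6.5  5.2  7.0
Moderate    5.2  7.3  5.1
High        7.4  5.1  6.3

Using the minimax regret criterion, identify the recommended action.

Low

Column bests: θ=7.4, φ=7.3, ψ=7.0.
Low regrets: 0.9, 2.1, 0.0 → max 2.1
Moderate regrets: 2.2, 0.0, 1.9 → max 2.2
High regrets: 0.0, 2.2, 0.7 → max 2.2
Smallest max regret = 2.1 → Low.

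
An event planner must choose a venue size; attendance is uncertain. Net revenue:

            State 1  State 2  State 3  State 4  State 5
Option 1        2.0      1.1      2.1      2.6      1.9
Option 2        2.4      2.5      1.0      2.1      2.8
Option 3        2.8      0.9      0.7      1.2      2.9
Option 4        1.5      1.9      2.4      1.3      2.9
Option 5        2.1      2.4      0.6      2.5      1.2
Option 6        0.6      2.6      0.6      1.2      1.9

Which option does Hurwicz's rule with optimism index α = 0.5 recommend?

Option 1: 0.5·2.6 + 0.5·1.1 = 1.85
Option 2: 0.5·2.8 + 0.5·1.0 = 1.9
Option 3: 0.5·2.9 + 0.5·0.7 = 1.8
Option 4: 0.5·2.9 + 0.5·1.3 = 2.1
Option 5: 0.5·2.5 + 0.5·0.6 = 1.55
Option 6: 0.5·2.6 + 0.5·0.6 = 1.6
Highest Hurwicz score = 2.1 → Option 4.

Option 4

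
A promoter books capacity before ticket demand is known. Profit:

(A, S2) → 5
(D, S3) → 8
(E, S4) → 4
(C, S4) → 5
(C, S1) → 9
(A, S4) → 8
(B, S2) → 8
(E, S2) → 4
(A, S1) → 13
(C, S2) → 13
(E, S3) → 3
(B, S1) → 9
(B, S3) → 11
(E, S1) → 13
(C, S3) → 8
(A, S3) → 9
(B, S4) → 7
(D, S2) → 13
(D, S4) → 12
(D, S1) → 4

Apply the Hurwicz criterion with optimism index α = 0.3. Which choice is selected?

A: 0.3·13 + 0.7·5 = 7.4
B: 0.3·11 + 0.7·7 = 8.2
C: 0.3·13 + 0.7·5 = 7.4
D: 0.3·13 + 0.7·4 = 6.7
E: 0.3·13 + 0.7·3 = 6
Highest Hurwicz score = 8.2 → B.

B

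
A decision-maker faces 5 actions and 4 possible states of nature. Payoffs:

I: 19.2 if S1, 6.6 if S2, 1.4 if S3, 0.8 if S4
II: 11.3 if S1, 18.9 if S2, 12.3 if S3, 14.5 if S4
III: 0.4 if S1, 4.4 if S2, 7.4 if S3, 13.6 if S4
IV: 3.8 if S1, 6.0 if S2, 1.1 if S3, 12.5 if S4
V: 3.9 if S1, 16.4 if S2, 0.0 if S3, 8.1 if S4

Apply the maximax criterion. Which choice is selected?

I

Row maxima: I=19.2, II=18.9, III=13.6, IV=12.5, V=16.4
Best best-case = 19.2 → I.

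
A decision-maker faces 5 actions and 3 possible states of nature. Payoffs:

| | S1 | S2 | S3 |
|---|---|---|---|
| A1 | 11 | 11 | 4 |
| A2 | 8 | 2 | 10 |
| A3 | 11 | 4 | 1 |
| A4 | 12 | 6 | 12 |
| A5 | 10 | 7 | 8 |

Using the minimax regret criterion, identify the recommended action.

Column bests: S1=12, S2=11, S3=12.
A1 regrets: 1, 0, 8 → max 8
A2 regrets: 4, 9, 2 → max 9
A3 regrets: 1, 7, 11 → max 11
A4 regrets: 0, 5, 0 → max 5
A5 regrets: 2, 4, 4 → max 4
Smallest max regret = 4 → A5.

A5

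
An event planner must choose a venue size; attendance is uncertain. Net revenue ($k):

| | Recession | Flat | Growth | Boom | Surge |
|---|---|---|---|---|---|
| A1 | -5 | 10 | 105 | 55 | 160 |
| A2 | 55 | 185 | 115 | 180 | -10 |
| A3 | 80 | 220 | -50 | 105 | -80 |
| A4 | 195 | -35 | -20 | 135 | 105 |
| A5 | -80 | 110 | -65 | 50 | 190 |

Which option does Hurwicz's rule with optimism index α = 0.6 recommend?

A2

A1: 0.6·160 + 0.4·(-5) = 94
A2: 0.6·185 + 0.4·(-10) = 107
A3: 0.6·220 + 0.4·(-80) = 100
A4: 0.6·195 + 0.4·(-35) = 103
A5: 0.6·190 + 0.4·(-80) = 82
Highest Hurwicz score = 107 → A2.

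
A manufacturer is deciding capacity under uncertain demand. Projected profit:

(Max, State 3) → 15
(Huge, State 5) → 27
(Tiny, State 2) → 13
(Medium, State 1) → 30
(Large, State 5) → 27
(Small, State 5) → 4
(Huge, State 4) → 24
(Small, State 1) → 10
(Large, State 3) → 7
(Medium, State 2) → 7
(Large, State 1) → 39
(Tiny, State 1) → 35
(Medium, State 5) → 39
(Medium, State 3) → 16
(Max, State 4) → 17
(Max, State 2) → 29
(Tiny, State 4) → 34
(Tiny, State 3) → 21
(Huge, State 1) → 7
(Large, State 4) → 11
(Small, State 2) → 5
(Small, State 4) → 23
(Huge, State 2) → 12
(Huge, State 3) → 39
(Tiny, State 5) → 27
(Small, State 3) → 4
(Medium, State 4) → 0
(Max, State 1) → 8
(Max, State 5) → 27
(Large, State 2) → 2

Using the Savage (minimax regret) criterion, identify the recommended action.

Tiny

Column bests: State 1=39, State 2=29, State 3=39, State 4=34, State 5=39.
Tiny regrets: 4, 16, 18, 0, 12 → max 18
Small regrets: 29, 24, 35, 11, 35 → max 35
Medium regrets: 9, 22, 23, 34, 0 → max 34
Large regrets: 0, 27, 32, 23, 12 → max 32
Huge regrets: 32, 17, 0, 10, 12 → max 32
Max regrets: 31, 0, 24, 17, 12 → max 31
Smallest max regret = 18 → Tiny.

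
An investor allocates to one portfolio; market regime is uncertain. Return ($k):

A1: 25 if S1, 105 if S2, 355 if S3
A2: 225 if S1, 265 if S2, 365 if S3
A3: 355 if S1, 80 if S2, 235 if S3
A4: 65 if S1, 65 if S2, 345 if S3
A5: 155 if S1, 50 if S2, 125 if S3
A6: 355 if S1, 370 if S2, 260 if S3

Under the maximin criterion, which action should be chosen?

A6

Row minima: A1=25, A2=225, A3=80, A4=65, A5=50, A6=260
Best worst-case = 260 → A6.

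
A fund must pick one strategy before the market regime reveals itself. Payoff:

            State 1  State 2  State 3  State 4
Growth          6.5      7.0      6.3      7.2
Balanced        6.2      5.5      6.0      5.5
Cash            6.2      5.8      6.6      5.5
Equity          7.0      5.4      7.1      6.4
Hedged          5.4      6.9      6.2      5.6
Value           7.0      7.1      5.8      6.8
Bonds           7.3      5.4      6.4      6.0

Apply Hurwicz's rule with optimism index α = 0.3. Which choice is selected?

Growth: 0.3·7.2 + 0.7·6.3 = 6.57
Balanced: 0.3·6.2 + 0.7·5.5 = 5.71
Cash: 0.3·6.6 + 0.7·5.5 = 5.83
Equity: 0.3·7.1 + 0.7·5.4 = 5.91
Hedged: 0.3·6.9 + 0.7·5.4 = 5.85
Value: 0.3·7.1 + 0.7·5.8 = 6.19
Bonds: 0.3·7.3 + 0.7·5.4 = 5.97
Highest Hurwicz score = 6.57 → Growth.

Growth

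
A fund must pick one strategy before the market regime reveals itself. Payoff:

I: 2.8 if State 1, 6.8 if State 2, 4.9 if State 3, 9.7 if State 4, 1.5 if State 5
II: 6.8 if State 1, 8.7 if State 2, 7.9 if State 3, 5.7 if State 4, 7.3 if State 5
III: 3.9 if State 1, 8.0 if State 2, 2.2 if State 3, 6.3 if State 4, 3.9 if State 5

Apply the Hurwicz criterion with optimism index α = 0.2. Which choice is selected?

I: 0.2·9.7 + 0.8·1.5 = 3.14
II: 0.2·8.7 + 0.8·5.7 = 6.3
III: 0.2·8.0 + 0.8·2.2 = 3.36
Highest Hurwicz score = 6.3 → II.

II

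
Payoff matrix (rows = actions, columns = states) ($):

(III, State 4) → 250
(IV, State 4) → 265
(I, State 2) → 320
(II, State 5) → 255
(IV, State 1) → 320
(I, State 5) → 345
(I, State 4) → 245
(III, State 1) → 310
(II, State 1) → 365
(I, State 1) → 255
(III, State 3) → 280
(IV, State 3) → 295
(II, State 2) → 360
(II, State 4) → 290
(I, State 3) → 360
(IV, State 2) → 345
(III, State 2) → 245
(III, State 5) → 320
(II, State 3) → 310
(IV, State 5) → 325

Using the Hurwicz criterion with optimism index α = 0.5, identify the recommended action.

I: 0.5·360 + 0.5·245 = 302.5
II: 0.5·365 + 0.5·255 = 310
III: 0.5·320 + 0.5·245 = 282.5
IV: 0.5·345 + 0.5·265 = 305
Highest Hurwicz score = 310 → II.

II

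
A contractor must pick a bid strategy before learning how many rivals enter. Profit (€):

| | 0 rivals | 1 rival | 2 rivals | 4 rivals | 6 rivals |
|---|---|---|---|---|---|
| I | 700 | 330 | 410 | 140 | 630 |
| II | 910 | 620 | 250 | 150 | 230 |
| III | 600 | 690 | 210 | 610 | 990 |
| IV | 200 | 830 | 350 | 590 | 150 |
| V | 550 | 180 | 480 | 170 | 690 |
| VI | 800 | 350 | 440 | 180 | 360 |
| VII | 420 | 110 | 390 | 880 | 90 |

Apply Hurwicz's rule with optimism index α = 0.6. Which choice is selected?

III

I: 0.6·700 + 0.4·140 = 476
II: 0.6·910 + 0.4·150 = 606
III: 0.6·990 + 0.4·210 = 678
IV: 0.6·830 + 0.4·150 = 558
V: 0.6·690 + 0.4·170 = 482
VI: 0.6·800 + 0.4·180 = 552
VII: 0.6·880 + 0.4·90 = 564
Highest Hurwicz score = 678 → III.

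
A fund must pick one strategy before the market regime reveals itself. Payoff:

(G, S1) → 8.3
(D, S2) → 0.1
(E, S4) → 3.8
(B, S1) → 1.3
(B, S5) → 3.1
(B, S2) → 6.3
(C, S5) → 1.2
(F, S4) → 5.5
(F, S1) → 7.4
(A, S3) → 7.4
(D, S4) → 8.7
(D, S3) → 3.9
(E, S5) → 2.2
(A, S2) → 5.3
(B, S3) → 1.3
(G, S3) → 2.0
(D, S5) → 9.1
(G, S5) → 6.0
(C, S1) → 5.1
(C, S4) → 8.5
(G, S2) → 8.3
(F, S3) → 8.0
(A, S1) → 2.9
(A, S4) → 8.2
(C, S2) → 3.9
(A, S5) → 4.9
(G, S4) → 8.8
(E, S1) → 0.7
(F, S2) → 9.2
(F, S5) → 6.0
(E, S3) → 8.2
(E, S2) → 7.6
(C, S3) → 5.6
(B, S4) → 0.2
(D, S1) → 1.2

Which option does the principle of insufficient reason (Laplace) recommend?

Row averages: A=5.74, B=2.44, C=4.86, D=4.6, E=4.5, F=7.22, G=6.68
Highest average = 7.22 → F.

F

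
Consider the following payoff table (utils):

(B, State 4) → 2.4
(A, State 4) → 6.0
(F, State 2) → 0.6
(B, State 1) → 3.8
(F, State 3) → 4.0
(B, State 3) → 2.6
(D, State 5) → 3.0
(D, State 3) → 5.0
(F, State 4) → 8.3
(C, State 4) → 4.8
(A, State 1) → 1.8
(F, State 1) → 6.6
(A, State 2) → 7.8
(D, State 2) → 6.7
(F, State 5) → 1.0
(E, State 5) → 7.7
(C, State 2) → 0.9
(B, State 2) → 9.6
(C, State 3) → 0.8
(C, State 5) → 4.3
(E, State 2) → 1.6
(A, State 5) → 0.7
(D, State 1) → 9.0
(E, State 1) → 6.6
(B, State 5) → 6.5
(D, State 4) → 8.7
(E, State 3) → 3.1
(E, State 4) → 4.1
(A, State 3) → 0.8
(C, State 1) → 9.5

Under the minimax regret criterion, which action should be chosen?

D

Column bests: State 1=9.5, State 2=9.6, State 3=5.0, State 4=8.7, State 5=7.7.
A regrets: 7.7, 1.8, 4.2, 2.7, 7.0 → max 7.7
B regrets: 5.7, 0.0, 2.4, 6.3, 1.2 → max 6.3
C regrets: 0.0, 8.7, 4.2, 3.9, 3.4 → max 8.7
D regrets: 0.5, 2.9, 0.0, 0.0, 4.7 → max 4.7
E regrets: 2.9, 8.0, 1.9, 4.6, 0.0 → max 8.0
F regrets: 2.9, 9.0, 1.0, 0.4, 6.7 → max 9.0
Smallest max regret = 4.7 → D.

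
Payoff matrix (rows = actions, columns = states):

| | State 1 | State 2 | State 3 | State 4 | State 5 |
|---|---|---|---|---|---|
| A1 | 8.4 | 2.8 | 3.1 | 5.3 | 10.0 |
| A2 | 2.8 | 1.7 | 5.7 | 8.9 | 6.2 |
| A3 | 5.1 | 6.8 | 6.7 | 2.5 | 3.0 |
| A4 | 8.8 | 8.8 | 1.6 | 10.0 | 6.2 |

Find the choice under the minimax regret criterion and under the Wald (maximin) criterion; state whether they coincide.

Column bests: State 1=8.8, State 2=8.8, State 3=6.7, State 4=10.0, State 5=10.0.
A1 regrets: 0.4, 6.0, 3.6, 4.7, 0.0 → max 6.0
A2 regrets: 6.0, 7.1, 1.0, 1.1, 3.8 → max 7.1
A3 regrets: 3.7, 2.0, 0.0, 7.5, 7.0 → max 7.5
A4 regrets: 0.0, 0.0, 5.1, 0.0, 3.8 → max 5.1
Smallest max regret = 5.1 → A4.
Row minima: A1=2.8, A2=1.7, A3=2.5, A4=1.6
Best worst-case = 2.8 → A1.

minimax regret → A4; maximin → A1 (disagree)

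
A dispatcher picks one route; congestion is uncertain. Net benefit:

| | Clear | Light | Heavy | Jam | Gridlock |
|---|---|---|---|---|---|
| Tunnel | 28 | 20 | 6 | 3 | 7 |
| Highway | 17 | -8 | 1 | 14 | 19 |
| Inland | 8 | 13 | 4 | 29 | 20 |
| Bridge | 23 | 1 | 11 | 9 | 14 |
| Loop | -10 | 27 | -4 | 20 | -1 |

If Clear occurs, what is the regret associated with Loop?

Best payoff under Clear is 28.
Regret = 28 − (-10) = 38.

38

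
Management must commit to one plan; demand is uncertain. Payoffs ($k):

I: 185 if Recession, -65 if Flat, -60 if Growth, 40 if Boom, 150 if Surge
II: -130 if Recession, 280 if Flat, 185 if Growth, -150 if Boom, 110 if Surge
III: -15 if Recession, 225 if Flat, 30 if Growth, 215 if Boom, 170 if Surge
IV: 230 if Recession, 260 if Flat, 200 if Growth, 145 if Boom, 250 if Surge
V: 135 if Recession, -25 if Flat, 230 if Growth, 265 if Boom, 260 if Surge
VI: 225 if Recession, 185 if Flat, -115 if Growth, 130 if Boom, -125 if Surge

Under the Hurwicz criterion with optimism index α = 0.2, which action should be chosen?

I: 0.2·185 + 0.8·(-65) = -15
II: 0.2·280 + 0.8·(-150) = -64
III: 0.2·225 + 0.8·(-15) = 33
IV: 0.2·260 + 0.8·145 = 168
V: 0.2·265 + 0.8·(-25) = 33
VI: 0.2·225 + 0.8·(-125) = -55
Highest Hurwicz score = 168 → IV.

IV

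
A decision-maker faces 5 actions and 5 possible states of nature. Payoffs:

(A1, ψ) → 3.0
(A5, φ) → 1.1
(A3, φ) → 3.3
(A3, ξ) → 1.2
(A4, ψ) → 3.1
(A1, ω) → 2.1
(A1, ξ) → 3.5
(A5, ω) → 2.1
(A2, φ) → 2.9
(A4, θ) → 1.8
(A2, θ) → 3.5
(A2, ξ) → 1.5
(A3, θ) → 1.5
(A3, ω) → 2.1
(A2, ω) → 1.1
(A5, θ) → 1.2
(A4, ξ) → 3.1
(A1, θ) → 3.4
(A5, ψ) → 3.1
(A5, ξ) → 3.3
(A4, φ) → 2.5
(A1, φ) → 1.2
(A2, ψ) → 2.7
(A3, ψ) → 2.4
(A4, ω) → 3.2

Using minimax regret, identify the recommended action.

Column bests: θ=3.5, φ=3.3, ψ=3.1, ω=3.2, ξ=3.5.
A1 regrets: 0.1, 2.1, 0.1, 1.1, 0.0 → max 2.1
A2 regrets: 0.0, 0.4, 0.4, 2.1, 2.0 → max 2.1
A3 regrets: 2.0, 0.0, 0.7, 1.1, 2.3 → max 2.3
A4 regrets: 1.7, 0.8, 0.0, 0.0, 0.4 → max 1.7
A5 regrets: 2.3, 2.2, 0.0, 1.1, 0.2 → max 2.3
Smallest max regret = 1.7 → A4.

A4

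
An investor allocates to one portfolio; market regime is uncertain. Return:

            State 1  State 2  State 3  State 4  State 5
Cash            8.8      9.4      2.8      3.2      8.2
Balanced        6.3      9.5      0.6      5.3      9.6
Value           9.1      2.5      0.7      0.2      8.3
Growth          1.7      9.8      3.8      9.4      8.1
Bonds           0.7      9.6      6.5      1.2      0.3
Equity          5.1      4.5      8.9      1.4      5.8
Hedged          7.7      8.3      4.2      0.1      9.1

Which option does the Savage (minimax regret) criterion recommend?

Column bests: State 1=9.1, State 2=9.8, State 3=8.9, State 4=9.4, State 5=9.6.
Cash regrets: 0.3, 0.4, 6.1, 6.2, 1.4 → max 6.2
Balanced regrets: 2.8, 0.3, 8.3, 4.1, 0.0 → max 8.3
Value regrets: 0.0, 7.3, 8.2, 9.2, 1.3 → max 9.2
Growth regrets: 7.4, 0.0, 5.1, 0.0, 1.5 → max 7.4
Bonds regrets: 8.4, 0.2, 2.4, 8.2, 9.3 → max 9.3
Equity regrets: 4.0, 5.3, 0.0, 8.0, 3.8 → max 8.0
Hedged regrets: 1.4, 1.5, 4.7, 9.3, 0.5 → max 9.3
Smallest max regret = 6.2 → Cash.

Cash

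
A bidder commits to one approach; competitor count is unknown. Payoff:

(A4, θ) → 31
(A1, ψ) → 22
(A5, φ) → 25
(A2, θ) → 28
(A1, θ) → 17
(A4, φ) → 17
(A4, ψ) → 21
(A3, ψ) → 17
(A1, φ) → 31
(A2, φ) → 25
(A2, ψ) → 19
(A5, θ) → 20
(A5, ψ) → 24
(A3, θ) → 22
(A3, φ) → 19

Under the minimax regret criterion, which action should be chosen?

A2

Column bests: θ=31, φ=31, ψ=24.
A1 regrets: 14, 0, 2 → max 14
A2 regrets: 3, 6, 5 → max 6
A3 regrets: 9, 12, 7 → max 12
A4 regrets: 0, 14, 3 → max 14
A5 regrets: 11, 6, 0 → max 11
Smallest max regret = 6 → A2.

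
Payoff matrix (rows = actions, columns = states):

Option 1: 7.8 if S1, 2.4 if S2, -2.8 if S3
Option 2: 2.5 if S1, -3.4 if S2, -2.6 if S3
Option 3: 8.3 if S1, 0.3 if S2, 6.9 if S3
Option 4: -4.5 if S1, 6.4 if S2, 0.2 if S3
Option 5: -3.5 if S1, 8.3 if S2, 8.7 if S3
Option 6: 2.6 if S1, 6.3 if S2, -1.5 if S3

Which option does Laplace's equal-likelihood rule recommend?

Row averages: Option 1=37/15, Option 2=-7/6, Option 3=31/6, Option 4=0.7, Option 5=4.5, Option 6=37/15
Highest average = 31/6 → Option 3.

Option 3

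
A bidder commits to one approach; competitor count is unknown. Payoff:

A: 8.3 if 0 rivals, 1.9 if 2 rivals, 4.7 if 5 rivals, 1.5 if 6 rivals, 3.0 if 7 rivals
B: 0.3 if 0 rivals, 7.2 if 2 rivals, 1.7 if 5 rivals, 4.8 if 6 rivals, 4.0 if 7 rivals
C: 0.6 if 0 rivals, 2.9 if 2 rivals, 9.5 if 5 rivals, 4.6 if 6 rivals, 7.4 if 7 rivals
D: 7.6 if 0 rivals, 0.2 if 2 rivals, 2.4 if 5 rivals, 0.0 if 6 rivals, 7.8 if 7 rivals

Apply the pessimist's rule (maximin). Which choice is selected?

A

Row minima: A=1.5, B=0.3, C=0.6, D=0.0
Best worst-case = 1.5 → A.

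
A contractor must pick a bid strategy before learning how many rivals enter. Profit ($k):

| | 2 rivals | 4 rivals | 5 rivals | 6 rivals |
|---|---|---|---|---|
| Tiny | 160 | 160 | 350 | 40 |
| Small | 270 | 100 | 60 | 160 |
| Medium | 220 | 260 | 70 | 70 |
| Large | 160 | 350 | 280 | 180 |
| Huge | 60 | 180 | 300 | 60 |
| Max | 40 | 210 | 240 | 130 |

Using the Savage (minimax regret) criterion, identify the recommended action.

Large

Column bests: 2 rivals=270, 4 rivals=350, 5 rivals=350, 6 rivals=180.
Tiny regrets: 110, 190, 0, 140 → max 190
Small regrets: 0, 250, 290, 20 → max 290
Medium regrets: 50, 90, 280, 110 → max 280
Large regrets: 110, 0, 70, 0 → max 110
Huge regrets: 210, 170, 50, 120 → max 210
Max regrets: 230, 140, 110, 50 → max 230
Smallest max regret = 110 → Large.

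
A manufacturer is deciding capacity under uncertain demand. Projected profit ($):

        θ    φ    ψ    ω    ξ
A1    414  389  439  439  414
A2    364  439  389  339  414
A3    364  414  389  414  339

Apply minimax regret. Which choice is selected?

Column bests: θ=414, φ=439, ψ=439, ω=439, ξ=414.
A1 regrets: 0, 50, 0, 0, 0 → max 50
A2 regrets: 50, 0, 50, 100, 0 → max 100
A3 regrets: 50, 25, 50, 25, 75 → max 75
Smallest max regret = 50 → A1.

A1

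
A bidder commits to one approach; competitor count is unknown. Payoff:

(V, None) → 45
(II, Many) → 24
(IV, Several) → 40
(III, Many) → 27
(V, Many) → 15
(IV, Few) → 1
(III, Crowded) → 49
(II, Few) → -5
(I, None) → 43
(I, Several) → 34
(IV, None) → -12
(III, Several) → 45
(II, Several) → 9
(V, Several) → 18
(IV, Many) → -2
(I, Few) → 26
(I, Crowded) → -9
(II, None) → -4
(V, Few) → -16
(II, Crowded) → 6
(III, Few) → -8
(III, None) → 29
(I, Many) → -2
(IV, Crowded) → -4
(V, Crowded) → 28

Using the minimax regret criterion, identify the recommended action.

III

Column bests: None=45, Few=26, Several=45, Many=27, Crowded=49.
I regrets: 2, 0, 11, 29, 58 → max 58
II regrets: 49, 31, 36, 3, 43 → max 49
III regrets: 16, 34, 0, 0, 0 → max 34
IV regrets: 57, 25, 5, 29, 53 → max 57
V regrets: 0, 42, 27, 12, 21 → max 42
Smallest max regret = 34 → III.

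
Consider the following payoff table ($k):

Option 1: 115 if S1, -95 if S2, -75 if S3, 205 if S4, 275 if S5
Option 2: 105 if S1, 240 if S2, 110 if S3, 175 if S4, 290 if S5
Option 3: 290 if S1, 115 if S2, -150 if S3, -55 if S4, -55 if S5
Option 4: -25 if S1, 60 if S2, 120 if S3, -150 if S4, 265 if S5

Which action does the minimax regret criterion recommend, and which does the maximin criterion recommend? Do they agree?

minimax regret → Option 2; maximin → Option 2 (agree)

Column bests: S1=290, S2=240, S3=120, S4=205, S5=290.
Option 1 regrets: 175, 335, 195, 0, 15 → max 335
Option 2 regrets: 185, 0, 10, 30, 0 → max 185
Option 3 regrets: 0, 125, 270, 260, 345 → max 345
Option 4 regrets: 315, 180, 0, 355, 25 → max 355
Smallest max regret = 185 → Option 2.
Row minima: Option 1=-95, Option 2=105, Option 3=-150, Option 4=-150
Best worst-case = 105 → Option 2.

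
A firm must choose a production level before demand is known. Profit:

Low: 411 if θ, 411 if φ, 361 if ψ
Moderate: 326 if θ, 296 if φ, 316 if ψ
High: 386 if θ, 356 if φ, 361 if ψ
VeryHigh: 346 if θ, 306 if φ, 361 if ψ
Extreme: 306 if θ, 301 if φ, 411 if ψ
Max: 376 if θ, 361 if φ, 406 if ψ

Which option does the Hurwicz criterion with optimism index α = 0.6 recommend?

Low: 0.6·411 + 0.4·361 = 391
Moderate: 0.6·326 + 0.4·296 = 314
High: 0.6·386 + 0.4·356 = 374
VeryHigh: 0.6·361 + 0.4·306 = 339
Extreme: 0.6·411 + 0.4·301 = 367
Max: 0.6·406 + 0.4·361 = 388
Highest Hurwicz score = 391 → Low.

Low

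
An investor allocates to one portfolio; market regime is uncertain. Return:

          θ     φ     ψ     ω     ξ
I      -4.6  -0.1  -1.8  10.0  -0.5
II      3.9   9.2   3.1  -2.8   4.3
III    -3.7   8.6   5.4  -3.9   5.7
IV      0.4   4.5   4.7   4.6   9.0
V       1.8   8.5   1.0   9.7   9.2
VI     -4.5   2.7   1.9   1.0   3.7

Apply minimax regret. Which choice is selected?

V

Column bests: θ=3.9, φ=9.2, ψ=5.4, ω=10.0, ξ=9.2.
I regrets: 8.5, 9.3, 7.2, 0.0, 9.7 → max 9.7
II regrets: 0.0, 0.0, 2.3, 12.8, 4.9 → max 12.8
III regrets: 7.6, 0.6, 0.0, 13.9, 3.5 → max 13.9
IV regrets: 3.5, 4.7, 0.7, 5.4, 0.2 → max 5.4
V regrets: 2.1, 0.7, 4.4, 0.3, 0.0 → max 4.4
VI regrets: 8.4, 6.5, 3.5, 9.0, 5.5 → max 9.0
Smallest max regret = 4.4 → V.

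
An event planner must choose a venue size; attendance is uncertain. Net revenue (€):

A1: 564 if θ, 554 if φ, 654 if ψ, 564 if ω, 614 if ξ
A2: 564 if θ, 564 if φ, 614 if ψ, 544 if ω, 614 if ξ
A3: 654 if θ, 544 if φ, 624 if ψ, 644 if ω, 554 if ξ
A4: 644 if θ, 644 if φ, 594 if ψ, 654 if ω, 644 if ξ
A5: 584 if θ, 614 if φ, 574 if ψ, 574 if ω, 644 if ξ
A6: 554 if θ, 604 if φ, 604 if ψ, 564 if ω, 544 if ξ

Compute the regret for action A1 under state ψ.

Best payoff under ψ is 654.
Regret = 654 − 654 = 0.

0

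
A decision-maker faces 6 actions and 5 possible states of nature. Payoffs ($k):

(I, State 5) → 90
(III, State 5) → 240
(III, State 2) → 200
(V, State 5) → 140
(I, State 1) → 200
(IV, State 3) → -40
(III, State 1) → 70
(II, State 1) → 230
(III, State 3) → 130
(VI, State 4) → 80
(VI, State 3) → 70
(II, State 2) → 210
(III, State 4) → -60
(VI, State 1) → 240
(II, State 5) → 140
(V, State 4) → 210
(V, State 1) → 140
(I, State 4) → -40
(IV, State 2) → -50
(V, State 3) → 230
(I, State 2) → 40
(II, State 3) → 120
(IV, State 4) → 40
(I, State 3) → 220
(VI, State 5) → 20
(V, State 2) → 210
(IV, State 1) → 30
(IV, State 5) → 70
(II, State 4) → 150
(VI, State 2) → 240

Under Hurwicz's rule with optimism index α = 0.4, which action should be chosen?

I: 0.4·220 + 0.6·(-40) = 64
II: 0.4·230 + 0.6·120 = 164
III: 0.4·240 + 0.6·(-60) = 60
IV: 0.4·70 + 0.6·(-50) = -2
V: 0.4·230 + 0.6·140 = 176
VI: 0.4·240 + 0.6·20 = 108
Highest Hurwicz score = 176 → V.

V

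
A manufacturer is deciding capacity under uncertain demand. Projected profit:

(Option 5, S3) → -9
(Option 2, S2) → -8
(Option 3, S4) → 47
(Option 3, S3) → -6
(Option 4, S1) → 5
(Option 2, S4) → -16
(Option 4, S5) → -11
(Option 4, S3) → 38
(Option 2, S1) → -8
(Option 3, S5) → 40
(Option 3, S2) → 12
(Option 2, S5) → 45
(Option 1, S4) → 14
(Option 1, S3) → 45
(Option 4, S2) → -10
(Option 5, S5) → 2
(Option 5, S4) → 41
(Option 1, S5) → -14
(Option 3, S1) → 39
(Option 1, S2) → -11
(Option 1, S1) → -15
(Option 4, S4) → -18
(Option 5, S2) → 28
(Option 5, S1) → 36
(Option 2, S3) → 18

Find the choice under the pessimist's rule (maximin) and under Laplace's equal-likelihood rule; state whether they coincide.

Row minima: Option 1=-15, Option 2=-16, Option 3=-6, Option 4=-18, Option 5=-9
Best worst-case = -6 → Option 3.
Row averages: Option 1=3.8, Option 2=6.2, Option 3=26.4, Option 4=0.8, Option 5=19.6
Highest average = 26.4 → Option 3.

maximin → Option 3; laplace → Option 3 (agree)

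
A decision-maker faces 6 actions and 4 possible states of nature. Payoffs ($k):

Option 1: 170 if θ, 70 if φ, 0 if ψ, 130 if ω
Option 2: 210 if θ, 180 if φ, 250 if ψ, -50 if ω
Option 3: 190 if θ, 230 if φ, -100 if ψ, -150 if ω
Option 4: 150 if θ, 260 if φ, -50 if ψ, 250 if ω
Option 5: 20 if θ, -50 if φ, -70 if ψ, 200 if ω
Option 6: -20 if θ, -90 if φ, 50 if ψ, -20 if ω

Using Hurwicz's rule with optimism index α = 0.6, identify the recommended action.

Option 4

Option 1: 0.6·170 + 0.4·0 = 102
Option 2: 0.6·250 + 0.4·(-50) = 130
Option 3: 0.6·230 + 0.4·(-150) = 78
Option 4: 0.6·260 + 0.4·(-50) = 136
Option 5: 0.6·200 + 0.4·(-70) = 92
Option 6: 0.6·50 + 0.4·(-90) = -6
Highest Hurwicz score = 136 → Option 4.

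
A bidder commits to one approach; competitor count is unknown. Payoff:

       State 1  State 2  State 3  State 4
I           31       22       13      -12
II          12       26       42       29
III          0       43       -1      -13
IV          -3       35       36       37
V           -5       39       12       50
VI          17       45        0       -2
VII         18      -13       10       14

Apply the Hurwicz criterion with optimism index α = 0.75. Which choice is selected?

V

I: 0.75·31 + 0.25·(-12) = 20.25
II: 0.75·42 + 0.25·12 = 34.5
III: 0.75·43 + 0.25·(-13) = 29
IV: 0.75·37 + 0.25·(-3) = 27
V: 0.75·50 + 0.25·(-5) = 36.25
VI: 0.75·45 + 0.25·(-2) = 33.25
VII: 0.75·18 + 0.25·(-13) = 10.25
Highest Hurwicz score = 36.25 → V.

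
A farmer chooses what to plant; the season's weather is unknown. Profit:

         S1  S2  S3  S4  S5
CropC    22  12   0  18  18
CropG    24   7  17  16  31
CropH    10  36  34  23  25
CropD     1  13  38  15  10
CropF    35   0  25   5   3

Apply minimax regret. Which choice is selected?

CropH

Column bests: S1=35, S2=36, S3=38, S4=23, S5=31.
CropC regrets: 13, 24, 38, 5, 13 → max 38
CropG regrets: 11, 29, 21, 7, 0 → max 29
CropH regrets: 25, 0, 4, 0, 6 → max 25
CropD regrets: 34, 23, 0, 8, 21 → max 34
CropF regrets: 0, 36, 13, 18, 28 → max 36
Smallest max regret = 25 → CropH.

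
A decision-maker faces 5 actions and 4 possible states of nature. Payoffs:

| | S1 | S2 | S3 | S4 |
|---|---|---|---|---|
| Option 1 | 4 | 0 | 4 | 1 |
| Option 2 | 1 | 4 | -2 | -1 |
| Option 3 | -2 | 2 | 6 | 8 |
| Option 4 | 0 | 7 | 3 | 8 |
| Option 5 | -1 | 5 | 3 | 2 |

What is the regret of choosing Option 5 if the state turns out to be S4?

6

Best payoff under S4 is 8.
Regret = 8 − 2 = 6.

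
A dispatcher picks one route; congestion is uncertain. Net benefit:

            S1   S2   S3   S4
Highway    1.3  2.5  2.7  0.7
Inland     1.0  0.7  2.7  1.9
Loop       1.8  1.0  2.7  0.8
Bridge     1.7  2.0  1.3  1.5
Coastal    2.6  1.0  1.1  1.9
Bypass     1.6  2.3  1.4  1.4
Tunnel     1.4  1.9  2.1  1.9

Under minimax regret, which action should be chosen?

Column bests: S1=2.6, S2=2.5, S3=2.7, S4=1.9.
Highway regrets: 1.3, 0.0, 0.0, 1.2 → max 1.3
Inland regrets: 1.6, 1.8, 0.0, 0.0 → max 1.8
Loop regrets: 0.8, 1.5, 0.0, 1.1 → max 1.5
Bridge regrets: 0.9, 0.5, 1.4, 0.4 → max 1.4
Coastal regrets: 0.0, 1.5, 1.6, 0.0 → max 1.6
Bypass regrets: 1.0, 0.2, 1.3, 0.5 → max 1.3
Tunnel regrets: 1.2, 0.6, 0.6, 0.0 → max 1.2
Smallest max regret = 1.2 → Tunnel.

Tunnel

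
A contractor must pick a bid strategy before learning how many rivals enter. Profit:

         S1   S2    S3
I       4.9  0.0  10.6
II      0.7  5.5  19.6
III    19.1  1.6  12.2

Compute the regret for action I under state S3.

9.0

Best payoff under S3 is 19.6.
Regret = 19.6 − 10.6 = 9.0.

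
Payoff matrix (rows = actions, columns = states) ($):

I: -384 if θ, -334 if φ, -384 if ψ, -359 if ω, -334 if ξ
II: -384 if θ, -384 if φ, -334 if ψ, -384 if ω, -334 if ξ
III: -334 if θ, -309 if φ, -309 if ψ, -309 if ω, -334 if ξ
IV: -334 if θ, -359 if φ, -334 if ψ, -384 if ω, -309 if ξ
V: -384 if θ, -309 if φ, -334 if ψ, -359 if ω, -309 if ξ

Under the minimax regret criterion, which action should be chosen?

Column bests: θ=-334, φ=-309, ψ=-309, ω=-309, ξ=-309.
I regrets: 50, 25, 75, 50, 25 → max 75
II regrets: 50, 75, 25, 75, 25 → max 75
III regrets: 0, 0, 0, 0, 25 → max 25
IV regrets: 0, 50, 25, 75, 0 → max 75
V regrets: 50, 0, 25, 50, 0 → max 50
Smallest max regret = 25 → III.

III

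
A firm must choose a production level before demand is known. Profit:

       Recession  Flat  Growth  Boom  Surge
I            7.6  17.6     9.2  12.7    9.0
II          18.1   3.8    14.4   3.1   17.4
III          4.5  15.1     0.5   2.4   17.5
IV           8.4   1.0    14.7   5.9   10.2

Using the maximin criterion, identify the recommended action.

I

Row minima: I=7.6, II=3.1, III=0.5, IV=1.0
Best worst-case = 7.6 → I.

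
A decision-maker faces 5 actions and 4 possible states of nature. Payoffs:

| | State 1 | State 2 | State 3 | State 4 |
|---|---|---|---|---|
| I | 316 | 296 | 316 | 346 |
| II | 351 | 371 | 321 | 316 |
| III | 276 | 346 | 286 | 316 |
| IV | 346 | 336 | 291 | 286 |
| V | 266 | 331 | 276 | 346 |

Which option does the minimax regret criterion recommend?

Column bests: State 1=351, State 2=371, State 3=321, State 4=346.
I regrets: 35, 75, 5, 0 → max 75
II regrets: 0, 0, 0, 30 → max 30
III regrets: 75, 25, 35, 30 → max 75
IV regrets: 5, 35, 30, 60 → max 60
V regrets: 85, 40, 45, 0 → max 85
Smallest max regret = 30 → II.

II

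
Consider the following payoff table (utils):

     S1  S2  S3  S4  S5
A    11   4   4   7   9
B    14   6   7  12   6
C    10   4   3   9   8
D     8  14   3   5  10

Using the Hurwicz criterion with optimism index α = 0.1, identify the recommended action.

A: 0.1·11 + 0.9·4 = 4.7
B: 0.1·14 + 0.9·6 = 6.8
C: 0.1·10 + 0.9·3 = 3.7
D: 0.1·14 + 0.9·3 = 4.1
Highest Hurwicz score = 6.8 → B.

B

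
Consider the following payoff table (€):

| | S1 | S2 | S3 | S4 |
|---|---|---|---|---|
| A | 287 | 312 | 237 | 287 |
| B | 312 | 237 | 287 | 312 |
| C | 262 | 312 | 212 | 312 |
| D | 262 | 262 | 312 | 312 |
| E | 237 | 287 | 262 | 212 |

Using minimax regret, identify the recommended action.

D

Column bests: S1=312, S2=312, S3=312, S4=312.
A regrets: 25, 0, 75, 25 → max 75
B regrets: 0, 75, 25, 0 → max 75
C regrets: 50, 0, 100, 0 → max 100
D regrets: 50, 50, 0, 0 → max 50
E regrets: 75, 25, 50, 100 → max 100
Smallest max regret = 50 → D.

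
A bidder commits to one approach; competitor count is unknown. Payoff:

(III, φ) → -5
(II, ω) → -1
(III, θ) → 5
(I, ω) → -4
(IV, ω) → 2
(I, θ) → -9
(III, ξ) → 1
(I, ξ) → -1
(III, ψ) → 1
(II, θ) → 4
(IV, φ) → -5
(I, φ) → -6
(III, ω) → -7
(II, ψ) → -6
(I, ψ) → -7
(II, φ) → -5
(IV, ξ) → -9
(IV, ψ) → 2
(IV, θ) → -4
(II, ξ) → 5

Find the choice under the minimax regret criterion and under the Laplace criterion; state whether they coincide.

Column bests: θ=5, φ=-5, ψ=2, ω=2, ξ=5.
I regrets: 14, 1, 9, 6, 6 → max 14
II regrets: 1, 0, 8, 3, 0 → max 8
III regrets: 0, 0, 1, 9, 4 → max 9
IV regrets: 9, 0, 0, 0, 14 → max 14
Smallest max regret = 8 → II.
Row averages: I=-5.4, II=-0.6, III=-1, IV=-2.8
Highest average = -0.6 → II.

minimax regret → II; laplace → II (agree)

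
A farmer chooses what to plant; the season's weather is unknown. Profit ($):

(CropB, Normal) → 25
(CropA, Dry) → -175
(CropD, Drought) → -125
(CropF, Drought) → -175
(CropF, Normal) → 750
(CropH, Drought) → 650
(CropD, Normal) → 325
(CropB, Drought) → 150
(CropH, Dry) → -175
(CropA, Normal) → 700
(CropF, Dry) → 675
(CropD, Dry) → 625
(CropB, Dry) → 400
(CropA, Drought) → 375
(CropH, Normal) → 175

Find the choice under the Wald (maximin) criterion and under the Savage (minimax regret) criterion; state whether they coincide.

Row minima: CropH=-175, CropD=-125, CropF=-175, CropB=25, CropA=-175
Best worst-case = 25 → CropB.
Column bests: Drought=650, Dry=675, Normal=750.
CropH regrets: 0, 850, 575 → max 850
CropD regrets: 775, 50, 425 → max 775
CropF regrets: 825, 0, 0 → max 825
CropB regrets: 500, 275, 725 → max 725
CropA regrets: 275, 850, 50 → max 850
Smallest max regret = 725 → CropB.

maximin → CropB; minimax regret → CropB (agree)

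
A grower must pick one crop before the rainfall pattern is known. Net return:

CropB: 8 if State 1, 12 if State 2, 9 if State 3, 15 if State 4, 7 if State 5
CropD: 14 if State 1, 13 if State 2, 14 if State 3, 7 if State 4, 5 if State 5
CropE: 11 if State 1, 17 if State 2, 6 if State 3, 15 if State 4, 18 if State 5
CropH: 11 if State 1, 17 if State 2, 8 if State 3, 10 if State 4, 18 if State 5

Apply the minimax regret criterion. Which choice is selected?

CropH

Column bests: State 1=14, State 2=17, State 3=14, State 4=15, State 5=18.
CropB regrets: 6, 5, 5, 0, 11 → max 11
CropD regrets: 0, 4, 0, 8, 13 → max 13
CropE regrets: 3, 0, 8, 0, 0 → max 8
CropH regrets: 3, 0, 6, 5, 0 → max 6
Smallest max regret = 6 → CropH.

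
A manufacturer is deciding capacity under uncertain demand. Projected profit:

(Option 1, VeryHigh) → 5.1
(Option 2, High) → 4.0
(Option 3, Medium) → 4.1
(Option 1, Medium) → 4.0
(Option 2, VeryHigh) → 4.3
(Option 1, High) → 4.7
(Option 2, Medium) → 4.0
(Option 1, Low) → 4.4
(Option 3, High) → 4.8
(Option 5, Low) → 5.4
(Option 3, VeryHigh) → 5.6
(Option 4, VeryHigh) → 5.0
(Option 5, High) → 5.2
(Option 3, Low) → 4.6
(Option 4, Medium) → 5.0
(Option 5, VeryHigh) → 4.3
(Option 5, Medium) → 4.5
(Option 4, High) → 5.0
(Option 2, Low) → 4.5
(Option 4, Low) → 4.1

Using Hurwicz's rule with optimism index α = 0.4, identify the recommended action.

Option 5

Option 1: 0.4·5.1 + 0.6·4.0 = 4.44
Option 2: 0.4·4.5 + 0.6·4.0 = 4.2
Option 3: 0.4·5.6 + 0.6·4.1 = 4.7
Option 4: 0.4·5.0 + 0.6·4.1 = 4.46
Option 5: 0.4·5.4 + 0.6·4.3 = 4.74
Highest Hurwicz score = 4.74 → Option 5.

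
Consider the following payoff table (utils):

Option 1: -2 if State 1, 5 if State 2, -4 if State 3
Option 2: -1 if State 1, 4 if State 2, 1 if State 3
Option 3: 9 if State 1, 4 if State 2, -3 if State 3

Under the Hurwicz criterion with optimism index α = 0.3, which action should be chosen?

Option 3

Option 1: 0.3·5 + 0.7·(-4) = -1.3
Option 2: 0.3·4 + 0.7·(-1) = 0.5
Option 3: 0.3·9 + 0.7·(-3) = 0.6
Highest Hurwicz score = 0.6 → Option 3.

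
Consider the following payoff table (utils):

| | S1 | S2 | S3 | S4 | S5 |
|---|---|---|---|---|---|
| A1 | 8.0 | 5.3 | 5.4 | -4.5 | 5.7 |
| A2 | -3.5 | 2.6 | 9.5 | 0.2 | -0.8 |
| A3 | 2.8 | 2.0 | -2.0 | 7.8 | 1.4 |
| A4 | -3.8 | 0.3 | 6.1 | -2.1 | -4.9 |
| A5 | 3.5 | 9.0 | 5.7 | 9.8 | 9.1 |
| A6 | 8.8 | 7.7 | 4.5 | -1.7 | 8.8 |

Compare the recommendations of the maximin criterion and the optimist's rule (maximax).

maximin → A5; maximax → A5 (agree)

Row minima: A1=-4.5, A2=-3.5, A3=-2.0, A4=-4.9, A5=3.5, A6=-1.7
Best worst-case = 3.5 → A5.
Row maxima: A1=8.0, A2=9.5, A3=7.8, A4=6.1, A5=9.8, A6=8.8
Best best-case = 9.8 → A5.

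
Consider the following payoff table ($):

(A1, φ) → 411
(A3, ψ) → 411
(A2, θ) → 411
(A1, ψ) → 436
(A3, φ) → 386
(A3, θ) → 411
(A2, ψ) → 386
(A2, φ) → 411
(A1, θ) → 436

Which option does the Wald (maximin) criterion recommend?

A1

Row minima: A1=411, A2=386, A3=386
Best worst-case = 411 → A1.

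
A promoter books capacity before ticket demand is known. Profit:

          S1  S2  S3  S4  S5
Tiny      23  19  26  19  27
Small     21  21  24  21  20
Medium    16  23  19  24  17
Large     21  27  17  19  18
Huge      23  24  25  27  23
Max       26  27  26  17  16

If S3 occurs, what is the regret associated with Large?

9

Best payoff under S3 is 26.
Regret = 26 − 17 = 9.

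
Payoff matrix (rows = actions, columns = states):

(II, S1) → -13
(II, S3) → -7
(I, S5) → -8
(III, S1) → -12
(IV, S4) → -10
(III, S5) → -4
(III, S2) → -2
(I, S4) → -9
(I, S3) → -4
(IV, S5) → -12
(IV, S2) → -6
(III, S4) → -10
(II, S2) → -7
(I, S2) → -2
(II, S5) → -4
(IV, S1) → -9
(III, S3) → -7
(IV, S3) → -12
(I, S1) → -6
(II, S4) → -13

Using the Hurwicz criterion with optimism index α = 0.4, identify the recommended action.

I

I: 0.4·(-2) + 0.6·(-9) = -6.2
II: 0.4·(-4) + 0.6·(-13) = -9.4
III: 0.4·(-2) + 0.6·(-12) = -8
IV: 0.4·(-6) + 0.6·(-12) = -9.6
Highest Hurwicz score = -6.2 → I.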